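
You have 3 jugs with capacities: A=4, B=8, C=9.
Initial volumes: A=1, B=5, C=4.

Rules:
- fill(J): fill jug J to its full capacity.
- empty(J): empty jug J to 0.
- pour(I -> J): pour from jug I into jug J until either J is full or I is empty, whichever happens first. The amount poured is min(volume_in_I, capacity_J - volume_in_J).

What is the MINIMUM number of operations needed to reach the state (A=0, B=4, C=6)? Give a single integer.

BFS from (A=1, B=5, C=4). One shortest path:
  1. pour(B -> A) -> (A=4 B=2 C=4)
  2. pour(B -> C) -> (A=4 B=0 C=6)
  3. pour(A -> B) -> (A=0 B=4 C=6)
Reached target in 3 moves.

Answer: 3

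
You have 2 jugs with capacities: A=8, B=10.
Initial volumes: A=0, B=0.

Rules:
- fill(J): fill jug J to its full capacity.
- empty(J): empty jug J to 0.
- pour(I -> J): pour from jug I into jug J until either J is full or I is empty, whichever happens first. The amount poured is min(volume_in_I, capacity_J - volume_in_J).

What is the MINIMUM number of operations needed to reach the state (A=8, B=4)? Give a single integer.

Answer: 6

Derivation:
BFS from (A=0, B=0). One shortest path:
  1. fill(B) -> (A=0 B=10)
  2. pour(B -> A) -> (A=8 B=2)
  3. empty(A) -> (A=0 B=2)
  4. pour(B -> A) -> (A=2 B=0)
  5. fill(B) -> (A=2 B=10)
  6. pour(B -> A) -> (A=8 B=4)
Reached target in 6 moves.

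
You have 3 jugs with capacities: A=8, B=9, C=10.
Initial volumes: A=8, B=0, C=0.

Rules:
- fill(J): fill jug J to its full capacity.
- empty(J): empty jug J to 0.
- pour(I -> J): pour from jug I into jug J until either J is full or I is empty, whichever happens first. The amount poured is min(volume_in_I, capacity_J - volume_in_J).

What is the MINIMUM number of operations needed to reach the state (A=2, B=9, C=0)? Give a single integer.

BFS from (A=8, B=0, C=0). One shortest path:
  1. empty(A) -> (A=0 B=0 C=0)
  2. fill(B) -> (A=0 B=9 C=0)
  3. fill(C) -> (A=0 B=9 C=10)
  4. pour(C -> A) -> (A=8 B=9 C=2)
  5. empty(A) -> (A=0 B=9 C=2)
  6. pour(C -> A) -> (A=2 B=9 C=0)
Reached target in 6 moves.

Answer: 6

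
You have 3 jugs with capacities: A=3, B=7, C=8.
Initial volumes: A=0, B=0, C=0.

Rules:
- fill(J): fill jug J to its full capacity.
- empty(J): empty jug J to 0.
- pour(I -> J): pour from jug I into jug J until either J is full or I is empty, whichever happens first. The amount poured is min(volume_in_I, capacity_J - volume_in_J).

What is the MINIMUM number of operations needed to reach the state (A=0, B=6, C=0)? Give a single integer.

Answer: 4

Derivation:
BFS from (A=0, B=0, C=0). One shortest path:
  1. fill(A) -> (A=3 B=0 C=0)
  2. pour(A -> B) -> (A=0 B=3 C=0)
  3. fill(A) -> (A=3 B=3 C=0)
  4. pour(A -> B) -> (A=0 B=6 C=0)
Reached target in 4 moves.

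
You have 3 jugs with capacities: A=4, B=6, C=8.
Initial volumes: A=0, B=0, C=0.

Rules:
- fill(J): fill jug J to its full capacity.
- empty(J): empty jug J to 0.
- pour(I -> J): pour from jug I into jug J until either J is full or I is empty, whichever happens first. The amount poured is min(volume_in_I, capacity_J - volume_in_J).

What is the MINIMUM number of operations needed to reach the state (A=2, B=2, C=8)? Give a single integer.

BFS from (A=0, B=0, C=0). One shortest path:
  1. fill(B) -> (A=0 B=6 C=0)
  2. pour(B -> C) -> (A=0 B=0 C=6)
  3. fill(B) -> (A=0 B=6 C=6)
  4. pour(B -> A) -> (A=4 B=2 C=6)
  5. pour(A -> C) -> (A=2 B=2 C=8)
Reached target in 5 moves.

Answer: 5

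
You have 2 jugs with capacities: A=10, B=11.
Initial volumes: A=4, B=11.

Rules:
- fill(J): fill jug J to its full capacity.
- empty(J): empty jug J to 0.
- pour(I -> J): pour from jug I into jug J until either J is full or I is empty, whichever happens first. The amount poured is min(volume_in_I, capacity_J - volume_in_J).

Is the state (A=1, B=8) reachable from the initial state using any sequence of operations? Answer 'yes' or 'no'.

BFS explored all 42 reachable states.
Reachable set includes: (0,0), (0,1), (0,2), (0,3), (0,4), (0,5), (0,6), (0,7), (0,8), (0,9), (0,10), (0,11) ...
Target (A=1, B=8) not in reachable set → no.

Answer: no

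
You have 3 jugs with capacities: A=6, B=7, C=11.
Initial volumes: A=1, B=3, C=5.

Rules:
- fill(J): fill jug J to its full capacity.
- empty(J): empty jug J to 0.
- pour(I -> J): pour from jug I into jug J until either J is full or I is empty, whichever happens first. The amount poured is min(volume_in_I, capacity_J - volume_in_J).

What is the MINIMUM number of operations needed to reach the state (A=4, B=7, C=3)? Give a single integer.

Answer: 6

Derivation:
BFS from (A=1, B=3, C=5). One shortest path:
  1. empty(A) -> (A=0 B=3 C=5)
  2. pour(B -> A) -> (A=3 B=0 C=5)
  3. pour(C -> B) -> (A=3 B=5 C=0)
  4. pour(A -> C) -> (A=0 B=5 C=3)
  5. fill(A) -> (A=6 B=5 C=3)
  6. pour(A -> B) -> (A=4 B=7 C=3)
Reached target in 6 moves.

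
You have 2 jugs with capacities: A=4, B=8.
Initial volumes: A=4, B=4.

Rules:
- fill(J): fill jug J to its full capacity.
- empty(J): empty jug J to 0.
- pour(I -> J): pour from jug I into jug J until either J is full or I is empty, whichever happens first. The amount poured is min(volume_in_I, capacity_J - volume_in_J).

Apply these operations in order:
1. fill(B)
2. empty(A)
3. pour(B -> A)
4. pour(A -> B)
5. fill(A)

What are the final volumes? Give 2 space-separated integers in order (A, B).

Step 1: fill(B) -> (A=4 B=8)
Step 2: empty(A) -> (A=0 B=8)
Step 3: pour(B -> A) -> (A=4 B=4)
Step 4: pour(A -> B) -> (A=0 B=8)
Step 5: fill(A) -> (A=4 B=8)

Answer: 4 8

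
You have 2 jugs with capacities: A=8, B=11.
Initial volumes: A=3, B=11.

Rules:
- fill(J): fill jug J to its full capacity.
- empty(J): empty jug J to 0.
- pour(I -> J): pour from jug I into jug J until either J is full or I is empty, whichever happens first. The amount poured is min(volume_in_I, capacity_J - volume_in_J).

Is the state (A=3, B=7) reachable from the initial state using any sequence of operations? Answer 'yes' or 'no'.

BFS explored all 38 reachable states.
Reachable set includes: (0,0), (0,1), (0,2), (0,3), (0,4), (0,5), (0,6), (0,7), (0,8), (0,9), (0,10), (0,11) ...
Target (A=3, B=7) not in reachable set → no.

Answer: no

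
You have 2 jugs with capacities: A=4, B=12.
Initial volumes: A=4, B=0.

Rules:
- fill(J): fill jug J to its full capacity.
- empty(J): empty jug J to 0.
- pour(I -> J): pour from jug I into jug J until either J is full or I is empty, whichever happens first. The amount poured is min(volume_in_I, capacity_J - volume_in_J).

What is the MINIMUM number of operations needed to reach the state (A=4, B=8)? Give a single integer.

BFS from (A=4, B=0). One shortest path:
  1. empty(A) -> (A=0 B=0)
  2. fill(B) -> (A=0 B=12)
  3. pour(B -> A) -> (A=4 B=8)
Reached target in 3 moves.

Answer: 3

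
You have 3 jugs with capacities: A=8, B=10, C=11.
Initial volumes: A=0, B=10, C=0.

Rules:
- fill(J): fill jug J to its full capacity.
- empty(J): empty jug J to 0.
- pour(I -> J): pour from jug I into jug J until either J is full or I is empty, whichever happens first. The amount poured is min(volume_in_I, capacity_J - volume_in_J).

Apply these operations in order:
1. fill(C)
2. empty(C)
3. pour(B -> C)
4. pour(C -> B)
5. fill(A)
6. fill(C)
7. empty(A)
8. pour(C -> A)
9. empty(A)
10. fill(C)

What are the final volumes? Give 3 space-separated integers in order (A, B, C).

Answer: 0 10 11

Derivation:
Step 1: fill(C) -> (A=0 B=10 C=11)
Step 2: empty(C) -> (A=0 B=10 C=0)
Step 3: pour(B -> C) -> (A=0 B=0 C=10)
Step 4: pour(C -> B) -> (A=0 B=10 C=0)
Step 5: fill(A) -> (A=8 B=10 C=0)
Step 6: fill(C) -> (A=8 B=10 C=11)
Step 7: empty(A) -> (A=0 B=10 C=11)
Step 8: pour(C -> A) -> (A=8 B=10 C=3)
Step 9: empty(A) -> (A=0 B=10 C=3)
Step 10: fill(C) -> (A=0 B=10 C=11)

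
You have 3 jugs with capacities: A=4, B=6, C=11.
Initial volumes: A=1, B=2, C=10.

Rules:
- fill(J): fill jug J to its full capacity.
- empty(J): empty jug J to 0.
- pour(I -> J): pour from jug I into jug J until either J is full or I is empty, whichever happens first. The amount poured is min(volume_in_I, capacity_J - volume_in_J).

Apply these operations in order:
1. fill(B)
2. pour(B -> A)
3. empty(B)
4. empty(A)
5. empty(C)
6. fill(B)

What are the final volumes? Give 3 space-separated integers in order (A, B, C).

Step 1: fill(B) -> (A=1 B=6 C=10)
Step 2: pour(B -> A) -> (A=4 B=3 C=10)
Step 3: empty(B) -> (A=4 B=0 C=10)
Step 4: empty(A) -> (A=0 B=0 C=10)
Step 5: empty(C) -> (A=0 B=0 C=0)
Step 6: fill(B) -> (A=0 B=6 C=0)

Answer: 0 6 0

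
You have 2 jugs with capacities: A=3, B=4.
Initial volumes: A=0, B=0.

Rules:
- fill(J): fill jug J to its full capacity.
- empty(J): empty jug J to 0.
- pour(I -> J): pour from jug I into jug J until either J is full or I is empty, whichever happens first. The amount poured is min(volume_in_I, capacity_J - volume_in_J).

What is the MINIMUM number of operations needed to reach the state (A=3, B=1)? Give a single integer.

Answer: 2

Derivation:
BFS from (A=0, B=0). One shortest path:
  1. fill(B) -> (A=0 B=4)
  2. pour(B -> A) -> (A=3 B=1)
Reached target in 2 moves.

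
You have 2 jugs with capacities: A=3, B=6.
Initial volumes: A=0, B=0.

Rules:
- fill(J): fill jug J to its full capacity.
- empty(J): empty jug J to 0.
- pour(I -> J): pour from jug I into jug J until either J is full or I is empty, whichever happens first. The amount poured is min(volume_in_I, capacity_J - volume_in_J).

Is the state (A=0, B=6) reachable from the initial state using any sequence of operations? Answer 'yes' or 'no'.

BFS from (A=0, B=0):
  1. fill(B) -> (A=0 B=6)
Target reached → yes.

Answer: yes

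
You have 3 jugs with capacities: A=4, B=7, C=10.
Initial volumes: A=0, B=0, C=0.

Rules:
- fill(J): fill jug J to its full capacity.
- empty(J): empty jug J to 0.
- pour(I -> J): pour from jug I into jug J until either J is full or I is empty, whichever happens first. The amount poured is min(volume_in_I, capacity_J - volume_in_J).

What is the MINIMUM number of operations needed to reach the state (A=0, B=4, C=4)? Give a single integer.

Answer: 4

Derivation:
BFS from (A=0, B=0, C=0). One shortest path:
  1. fill(A) -> (A=4 B=0 C=0)
  2. pour(A -> B) -> (A=0 B=4 C=0)
  3. fill(A) -> (A=4 B=4 C=0)
  4. pour(A -> C) -> (A=0 B=4 C=4)
Reached target in 4 moves.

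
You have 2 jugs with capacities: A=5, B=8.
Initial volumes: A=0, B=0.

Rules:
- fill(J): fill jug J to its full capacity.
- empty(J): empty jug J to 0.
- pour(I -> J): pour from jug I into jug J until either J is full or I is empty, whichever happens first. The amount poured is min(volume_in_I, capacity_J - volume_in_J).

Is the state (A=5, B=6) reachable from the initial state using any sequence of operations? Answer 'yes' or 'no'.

BFS from (A=0, B=0):
  1. fill(B) -> (A=0 B=8)
  2. pour(B -> A) -> (A=5 B=3)
  3. empty(A) -> (A=0 B=3)
  4. pour(B -> A) -> (A=3 B=0)
  5. fill(B) -> (A=3 B=8)
  6. pour(B -> A) -> (A=5 B=6)
Target reached → yes.

Answer: yes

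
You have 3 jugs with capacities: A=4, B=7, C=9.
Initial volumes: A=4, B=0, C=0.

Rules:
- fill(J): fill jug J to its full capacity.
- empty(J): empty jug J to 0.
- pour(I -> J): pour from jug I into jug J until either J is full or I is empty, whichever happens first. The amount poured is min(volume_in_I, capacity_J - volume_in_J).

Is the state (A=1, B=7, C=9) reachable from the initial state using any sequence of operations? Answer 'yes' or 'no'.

Answer: yes

Derivation:
BFS from (A=4, B=0, C=0):
  1. fill(C) -> (A=4 B=0 C=9)
  2. pour(A -> B) -> (A=0 B=4 C=9)
  3. fill(A) -> (A=4 B=4 C=9)
  4. pour(A -> B) -> (A=1 B=7 C=9)
Target reached → yes.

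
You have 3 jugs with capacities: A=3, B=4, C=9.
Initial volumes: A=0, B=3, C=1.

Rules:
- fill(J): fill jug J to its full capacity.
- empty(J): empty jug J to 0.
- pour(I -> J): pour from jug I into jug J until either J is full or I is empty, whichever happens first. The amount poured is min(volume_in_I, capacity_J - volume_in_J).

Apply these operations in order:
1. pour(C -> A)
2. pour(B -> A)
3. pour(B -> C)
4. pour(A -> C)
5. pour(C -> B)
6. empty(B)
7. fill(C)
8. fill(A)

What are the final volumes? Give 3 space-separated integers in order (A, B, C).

Step 1: pour(C -> A) -> (A=1 B=3 C=0)
Step 2: pour(B -> A) -> (A=3 B=1 C=0)
Step 3: pour(B -> C) -> (A=3 B=0 C=1)
Step 4: pour(A -> C) -> (A=0 B=0 C=4)
Step 5: pour(C -> B) -> (A=0 B=4 C=0)
Step 6: empty(B) -> (A=0 B=0 C=0)
Step 7: fill(C) -> (A=0 B=0 C=9)
Step 8: fill(A) -> (A=3 B=0 C=9)

Answer: 3 0 9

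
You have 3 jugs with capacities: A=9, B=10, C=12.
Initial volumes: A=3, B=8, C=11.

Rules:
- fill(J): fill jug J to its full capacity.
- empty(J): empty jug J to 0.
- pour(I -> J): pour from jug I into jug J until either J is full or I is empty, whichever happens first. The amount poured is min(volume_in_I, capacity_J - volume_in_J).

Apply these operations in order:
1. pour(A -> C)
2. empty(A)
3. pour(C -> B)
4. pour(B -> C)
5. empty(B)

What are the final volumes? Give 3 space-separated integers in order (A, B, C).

Answer: 0 0 12

Derivation:
Step 1: pour(A -> C) -> (A=2 B=8 C=12)
Step 2: empty(A) -> (A=0 B=8 C=12)
Step 3: pour(C -> B) -> (A=0 B=10 C=10)
Step 4: pour(B -> C) -> (A=0 B=8 C=12)
Step 5: empty(B) -> (A=0 B=0 C=12)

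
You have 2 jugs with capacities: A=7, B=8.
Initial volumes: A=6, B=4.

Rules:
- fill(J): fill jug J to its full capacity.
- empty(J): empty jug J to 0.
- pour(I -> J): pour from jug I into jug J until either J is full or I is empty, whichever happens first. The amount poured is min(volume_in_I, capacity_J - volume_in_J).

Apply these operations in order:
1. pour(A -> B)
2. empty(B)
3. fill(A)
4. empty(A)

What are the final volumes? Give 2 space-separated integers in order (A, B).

Answer: 0 0

Derivation:
Step 1: pour(A -> B) -> (A=2 B=8)
Step 2: empty(B) -> (A=2 B=0)
Step 3: fill(A) -> (A=7 B=0)
Step 4: empty(A) -> (A=0 B=0)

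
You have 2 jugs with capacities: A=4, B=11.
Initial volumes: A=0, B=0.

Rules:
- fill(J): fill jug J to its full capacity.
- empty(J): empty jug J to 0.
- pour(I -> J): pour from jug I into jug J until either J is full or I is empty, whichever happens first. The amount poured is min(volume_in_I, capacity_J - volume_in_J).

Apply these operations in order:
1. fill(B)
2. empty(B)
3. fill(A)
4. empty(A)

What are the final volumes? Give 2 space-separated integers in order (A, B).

Step 1: fill(B) -> (A=0 B=11)
Step 2: empty(B) -> (A=0 B=0)
Step 3: fill(A) -> (A=4 B=0)
Step 4: empty(A) -> (A=0 B=0)

Answer: 0 0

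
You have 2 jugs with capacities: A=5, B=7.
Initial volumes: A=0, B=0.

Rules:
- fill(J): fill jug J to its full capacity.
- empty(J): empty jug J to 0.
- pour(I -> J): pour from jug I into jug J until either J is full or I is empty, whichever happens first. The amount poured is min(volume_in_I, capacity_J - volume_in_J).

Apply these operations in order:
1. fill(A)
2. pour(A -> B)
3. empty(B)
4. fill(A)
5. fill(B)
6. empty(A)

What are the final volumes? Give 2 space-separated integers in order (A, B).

Step 1: fill(A) -> (A=5 B=0)
Step 2: pour(A -> B) -> (A=0 B=5)
Step 3: empty(B) -> (A=0 B=0)
Step 4: fill(A) -> (A=5 B=0)
Step 5: fill(B) -> (A=5 B=7)
Step 6: empty(A) -> (A=0 B=7)

Answer: 0 7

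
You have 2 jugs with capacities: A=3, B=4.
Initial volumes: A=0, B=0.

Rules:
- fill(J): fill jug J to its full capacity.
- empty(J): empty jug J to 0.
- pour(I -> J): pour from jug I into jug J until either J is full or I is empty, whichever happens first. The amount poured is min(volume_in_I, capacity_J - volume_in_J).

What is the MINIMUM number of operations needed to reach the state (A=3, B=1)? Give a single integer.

Answer: 2

Derivation:
BFS from (A=0, B=0). One shortest path:
  1. fill(B) -> (A=0 B=4)
  2. pour(B -> A) -> (A=3 B=1)
Reached target in 2 moves.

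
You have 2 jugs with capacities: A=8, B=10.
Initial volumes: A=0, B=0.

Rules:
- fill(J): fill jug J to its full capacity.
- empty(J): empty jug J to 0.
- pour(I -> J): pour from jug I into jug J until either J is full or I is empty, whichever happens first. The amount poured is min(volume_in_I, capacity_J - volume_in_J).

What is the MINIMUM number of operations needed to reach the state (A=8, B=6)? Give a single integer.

Answer: 7

Derivation:
BFS from (A=0, B=0). One shortest path:
  1. fill(A) -> (A=8 B=0)
  2. pour(A -> B) -> (A=0 B=8)
  3. fill(A) -> (A=8 B=8)
  4. pour(A -> B) -> (A=6 B=10)
  5. empty(B) -> (A=6 B=0)
  6. pour(A -> B) -> (A=0 B=6)
  7. fill(A) -> (A=8 B=6)
Reached target in 7 moves.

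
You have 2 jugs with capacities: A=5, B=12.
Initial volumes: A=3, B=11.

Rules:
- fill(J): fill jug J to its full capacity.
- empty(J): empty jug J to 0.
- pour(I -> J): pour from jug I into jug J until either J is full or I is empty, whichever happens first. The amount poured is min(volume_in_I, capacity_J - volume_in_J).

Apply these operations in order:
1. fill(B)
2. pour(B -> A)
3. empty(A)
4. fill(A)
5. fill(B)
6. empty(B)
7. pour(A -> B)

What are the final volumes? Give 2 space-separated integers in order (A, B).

Answer: 0 5

Derivation:
Step 1: fill(B) -> (A=3 B=12)
Step 2: pour(B -> A) -> (A=5 B=10)
Step 3: empty(A) -> (A=0 B=10)
Step 4: fill(A) -> (A=5 B=10)
Step 5: fill(B) -> (A=5 B=12)
Step 6: empty(B) -> (A=5 B=0)
Step 7: pour(A -> B) -> (A=0 B=5)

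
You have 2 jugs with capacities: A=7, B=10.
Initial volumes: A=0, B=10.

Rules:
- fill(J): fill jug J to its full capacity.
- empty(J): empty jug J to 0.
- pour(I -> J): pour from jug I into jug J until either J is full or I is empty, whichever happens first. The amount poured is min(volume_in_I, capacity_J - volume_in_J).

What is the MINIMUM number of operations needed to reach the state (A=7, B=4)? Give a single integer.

Answer: 8

Derivation:
BFS from (A=0, B=10). One shortest path:
  1. fill(A) -> (A=7 B=10)
  2. empty(B) -> (A=7 B=0)
  3. pour(A -> B) -> (A=0 B=7)
  4. fill(A) -> (A=7 B=7)
  5. pour(A -> B) -> (A=4 B=10)
  6. empty(B) -> (A=4 B=0)
  7. pour(A -> B) -> (A=0 B=4)
  8. fill(A) -> (A=7 B=4)
Reached target in 8 moves.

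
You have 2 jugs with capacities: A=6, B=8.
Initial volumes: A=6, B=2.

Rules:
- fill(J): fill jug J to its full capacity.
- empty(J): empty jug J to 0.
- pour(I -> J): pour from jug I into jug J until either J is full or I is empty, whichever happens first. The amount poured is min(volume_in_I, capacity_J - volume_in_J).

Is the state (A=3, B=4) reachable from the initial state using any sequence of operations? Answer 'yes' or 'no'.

BFS explored all 14 reachable states.
Reachable set includes: (0,0), (0,2), (0,4), (0,6), (0,8), (2,0), (2,8), (4,0), (4,8), (6,0), (6,2), (6,4) ...
Target (A=3, B=4) not in reachable set → no.

Answer: no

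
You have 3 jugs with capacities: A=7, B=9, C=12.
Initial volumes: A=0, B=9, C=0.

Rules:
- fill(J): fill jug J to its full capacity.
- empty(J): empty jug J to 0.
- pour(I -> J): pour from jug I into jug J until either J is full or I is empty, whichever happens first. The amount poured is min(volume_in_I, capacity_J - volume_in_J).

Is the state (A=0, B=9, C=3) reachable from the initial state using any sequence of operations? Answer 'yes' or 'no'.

BFS from (A=0, B=9, C=0):
  1. empty(B) -> (A=0 B=0 C=0)
  2. fill(C) -> (A=0 B=0 C=12)
  3. pour(C -> B) -> (A=0 B=9 C=3)
Target reached → yes.

Answer: yes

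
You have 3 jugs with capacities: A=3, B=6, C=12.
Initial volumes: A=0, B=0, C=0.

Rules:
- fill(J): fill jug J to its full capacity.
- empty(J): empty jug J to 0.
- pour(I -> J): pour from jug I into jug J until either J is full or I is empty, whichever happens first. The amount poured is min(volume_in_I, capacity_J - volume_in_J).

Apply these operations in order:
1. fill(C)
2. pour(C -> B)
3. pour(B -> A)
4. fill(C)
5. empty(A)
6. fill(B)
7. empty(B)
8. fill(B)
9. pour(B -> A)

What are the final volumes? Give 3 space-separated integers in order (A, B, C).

Answer: 3 3 12

Derivation:
Step 1: fill(C) -> (A=0 B=0 C=12)
Step 2: pour(C -> B) -> (A=0 B=6 C=6)
Step 3: pour(B -> A) -> (A=3 B=3 C=6)
Step 4: fill(C) -> (A=3 B=3 C=12)
Step 5: empty(A) -> (A=0 B=3 C=12)
Step 6: fill(B) -> (A=0 B=6 C=12)
Step 7: empty(B) -> (A=0 B=0 C=12)
Step 8: fill(B) -> (A=0 B=6 C=12)
Step 9: pour(B -> A) -> (A=3 B=3 C=12)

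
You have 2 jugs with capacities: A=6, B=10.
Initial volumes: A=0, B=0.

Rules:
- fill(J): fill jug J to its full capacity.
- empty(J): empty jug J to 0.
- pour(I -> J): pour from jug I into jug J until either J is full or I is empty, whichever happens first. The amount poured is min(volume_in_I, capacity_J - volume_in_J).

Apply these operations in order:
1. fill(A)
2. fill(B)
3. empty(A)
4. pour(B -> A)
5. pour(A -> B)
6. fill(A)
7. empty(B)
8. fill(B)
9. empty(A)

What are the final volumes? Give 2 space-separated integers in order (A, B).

Answer: 0 10

Derivation:
Step 1: fill(A) -> (A=6 B=0)
Step 2: fill(B) -> (A=6 B=10)
Step 3: empty(A) -> (A=0 B=10)
Step 4: pour(B -> A) -> (A=6 B=4)
Step 5: pour(A -> B) -> (A=0 B=10)
Step 6: fill(A) -> (A=6 B=10)
Step 7: empty(B) -> (A=6 B=0)
Step 8: fill(B) -> (A=6 B=10)
Step 9: empty(A) -> (A=0 B=10)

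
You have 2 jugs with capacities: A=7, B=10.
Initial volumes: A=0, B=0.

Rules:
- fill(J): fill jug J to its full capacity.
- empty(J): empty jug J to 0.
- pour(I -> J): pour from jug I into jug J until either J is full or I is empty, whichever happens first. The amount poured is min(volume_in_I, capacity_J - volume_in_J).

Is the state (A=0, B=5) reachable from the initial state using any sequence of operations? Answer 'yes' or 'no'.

BFS from (A=0, B=0):
  1. fill(A) -> (A=7 B=0)
  2. pour(A -> B) -> (A=0 B=7)
  3. fill(A) -> (A=7 B=7)
  4. pour(A -> B) -> (A=4 B=10)
  5. empty(B) -> (A=4 B=0)
  6. pour(A -> B) -> (A=0 B=4)
  7. fill(A) -> (A=7 B=4)
  8. pour(A -> B) -> (A=1 B=10)
  9. empty(B) -> (A=1 B=0)
  10. pour(A -> B) -> (A=0 B=1)
  11. fill(A) -> (A=7 B=1)
  12. pour(A -> B) -> (A=0 B=8)
  13. fill(A) -> (A=7 B=8)
  14. pour(A -> B) -> (A=5 B=10)
  15. empty(B) -> (A=5 B=0)
  16. pour(A -> B) -> (A=0 B=5)
Target reached → yes.

Answer: yes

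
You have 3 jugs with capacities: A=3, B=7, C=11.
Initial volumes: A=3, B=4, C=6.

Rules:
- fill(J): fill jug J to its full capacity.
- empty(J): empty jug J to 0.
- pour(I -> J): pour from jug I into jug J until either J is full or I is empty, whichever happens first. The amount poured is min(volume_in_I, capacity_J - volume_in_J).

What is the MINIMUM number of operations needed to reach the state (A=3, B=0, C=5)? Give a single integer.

BFS from (A=3, B=4, C=6). One shortest path:
  1. empty(A) -> (A=0 B=4 C=6)
  2. fill(C) -> (A=0 B=4 C=11)
  3. pour(B -> A) -> (A=3 B=1 C=11)
  4. pour(C -> B) -> (A=3 B=7 C=5)
  5. empty(B) -> (A=3 B=0 C=5)
Reached target in 5 moves.

Answer: 5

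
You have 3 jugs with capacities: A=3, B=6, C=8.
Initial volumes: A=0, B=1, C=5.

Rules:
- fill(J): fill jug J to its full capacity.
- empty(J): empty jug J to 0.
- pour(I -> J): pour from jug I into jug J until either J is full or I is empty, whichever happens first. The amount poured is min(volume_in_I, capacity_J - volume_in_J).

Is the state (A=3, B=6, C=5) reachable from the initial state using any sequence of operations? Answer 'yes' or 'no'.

BFS from (A=0, B=1, C=5):
  1. fill(A) -> (A=3 B=1 C=5)
  2. fill(B) -> (A=3 B=6 C=5)
Target reached → yes.

Answer: yes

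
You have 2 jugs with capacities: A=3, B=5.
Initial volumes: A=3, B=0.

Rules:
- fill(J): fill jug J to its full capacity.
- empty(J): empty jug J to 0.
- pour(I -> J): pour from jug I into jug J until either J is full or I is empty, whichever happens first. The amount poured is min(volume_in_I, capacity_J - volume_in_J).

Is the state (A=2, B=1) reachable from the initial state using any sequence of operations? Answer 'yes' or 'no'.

BFS explored all 16 reachable states.
Reachable set includes: (0,0), (0,1), (0,2), (0,3), (0,4), (0,5), (1,0), (1,5), (2,0), (2,5), (3,0), (3,1) ...
Target (A=2, B=1) not in reachable set → no.

Answer: no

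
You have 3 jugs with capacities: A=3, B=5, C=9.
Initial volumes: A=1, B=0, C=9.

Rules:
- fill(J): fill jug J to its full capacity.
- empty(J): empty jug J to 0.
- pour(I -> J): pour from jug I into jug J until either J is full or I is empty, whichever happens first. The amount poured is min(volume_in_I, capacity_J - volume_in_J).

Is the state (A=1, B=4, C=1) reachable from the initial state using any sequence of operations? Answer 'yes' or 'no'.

Answer: no

Derivation:
BFS explored all 176 reachable states.
Reachable set includes: (0,0,0), (0,0,1), (0,0,2), (0,0,3), (0,0,4), (0,0,5), (0,0,6), (0,0,7), (0,0,8), (0,0,9), (0,1,0), (0,1,1) ...
Target (A=1, B=4, C=1) not in reachable set → no.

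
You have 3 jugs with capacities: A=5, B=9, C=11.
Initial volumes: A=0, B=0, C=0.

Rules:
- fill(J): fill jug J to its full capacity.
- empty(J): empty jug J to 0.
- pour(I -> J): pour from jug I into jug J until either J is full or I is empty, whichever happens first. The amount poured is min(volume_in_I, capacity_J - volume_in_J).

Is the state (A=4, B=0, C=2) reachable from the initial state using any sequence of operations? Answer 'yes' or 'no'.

BFS from (A=0, B=0, C=0):
  1. fill(C) -> (A=0 B=0 C=11)
  2. pour(C -> B) -> (A=0 B=9 C=2)
  3. pour(B -> A) -> (A=5 B=4 C=2)
  4. empty(A) -> (A=0 B=4 C=2)
  5. pour(B -> A) -> (A=4 B=0 C=2)
Target reached → yes.

Answer: yes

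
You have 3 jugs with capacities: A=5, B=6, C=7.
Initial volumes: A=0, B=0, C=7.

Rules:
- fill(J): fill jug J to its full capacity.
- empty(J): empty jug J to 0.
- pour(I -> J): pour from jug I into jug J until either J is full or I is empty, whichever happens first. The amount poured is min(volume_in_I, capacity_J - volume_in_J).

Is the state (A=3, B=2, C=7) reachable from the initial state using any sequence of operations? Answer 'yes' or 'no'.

BFS from (A=0, B=0, C=7):
  1. pour(C -> A) -> (A=5 B=0 C=2)
  2. pour(C -> B) -> (A=5 B=2 C=0)
  3. pour(A -> C) -> (A=0 B=2 C=5)
  4. fill(A) -> (A=5 B=2 C=5)
  5. pour(A -> C) -> (A=3 B=2 C=7)
Target reached → yes.

Answer: yes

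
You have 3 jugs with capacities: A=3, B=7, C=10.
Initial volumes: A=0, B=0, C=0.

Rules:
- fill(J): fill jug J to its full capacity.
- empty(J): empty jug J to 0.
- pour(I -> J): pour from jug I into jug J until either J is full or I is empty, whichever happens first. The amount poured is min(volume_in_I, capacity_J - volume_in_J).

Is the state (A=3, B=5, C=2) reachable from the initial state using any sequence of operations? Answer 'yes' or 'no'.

BFS from (A=0, B=0, C=0):
  1. fill(C) -> (A=0 B=0 C=10)
  2. pour(C -> B) -> (A=0 B=7 C=3)
  3. pour(B -> A) -> (A=3 B=4 C=3)
  4. pour(A -> C) -> (A=0 B=4 C=6)
  5. pour(B -> A) -> (A=3 B=1 C=6)
  6. pour(A -> C) -> (A=0 B=1 C=9)
  7. pour(B -> A) -> (A=1 B=0 C=9)
  8. pour(C -> B) -> (A=1 B=7 C=2)
  9. pour(B -> A) -> (A=3 B=5 C=2)
Target reached → yes.

Answer: yes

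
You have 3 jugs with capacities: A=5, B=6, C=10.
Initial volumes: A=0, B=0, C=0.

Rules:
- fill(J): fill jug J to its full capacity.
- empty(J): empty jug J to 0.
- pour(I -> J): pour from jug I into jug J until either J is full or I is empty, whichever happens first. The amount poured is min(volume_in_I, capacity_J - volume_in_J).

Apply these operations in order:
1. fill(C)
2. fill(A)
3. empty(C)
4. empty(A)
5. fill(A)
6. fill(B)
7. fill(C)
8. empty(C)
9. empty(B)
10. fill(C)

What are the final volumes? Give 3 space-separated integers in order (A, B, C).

Step 1: fill(C) -> (A=0 B=0 C=10)
Step 2: fill(A) -> (A=5 B=0 C=10)
Step 3: empty(C) -> (A=5 B=0 C=0)
Step 4: empty(A) -> (A=0 B=0 C=0)
Step 5: fill(A) -> (A=5 B=0 C=0)
Step 6: fill(B) -> (A=5 B=6 C=0)
Step 7: fill(C) -> (A=5 B=6 C=10)
Step 8: empty(C) -> (A=5 B=6 C=0)
Step 9: empty(B) -> (A=5 B=0 C=0)
Step 10: fill(C) -> (A=5 B=0 C=10)

Answer: 5 0 10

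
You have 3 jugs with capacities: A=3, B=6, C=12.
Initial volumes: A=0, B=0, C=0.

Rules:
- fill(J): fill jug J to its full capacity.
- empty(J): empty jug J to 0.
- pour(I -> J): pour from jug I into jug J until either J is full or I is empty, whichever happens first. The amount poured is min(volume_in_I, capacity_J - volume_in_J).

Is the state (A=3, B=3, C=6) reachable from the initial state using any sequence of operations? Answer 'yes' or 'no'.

Answer: yes

Derivation:
BFS from (A=0, B=0, C=0):
  1. fill(C) -> (A=0 B=0 C=12)
  2. pour(C -> B) -> (A=0 B=6 C=6)
  3. pour(B -> A) -> (A=3 B=3 C=6)
Target reached → yes.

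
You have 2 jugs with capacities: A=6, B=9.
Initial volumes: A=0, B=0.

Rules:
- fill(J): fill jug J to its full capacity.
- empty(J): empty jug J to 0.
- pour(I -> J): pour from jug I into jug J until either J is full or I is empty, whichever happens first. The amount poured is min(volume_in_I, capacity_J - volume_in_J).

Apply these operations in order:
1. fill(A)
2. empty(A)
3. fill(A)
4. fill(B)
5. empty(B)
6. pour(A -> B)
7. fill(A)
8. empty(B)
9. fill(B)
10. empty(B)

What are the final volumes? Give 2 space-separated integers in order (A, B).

Answer: 6 0

Derivation:
Step 1: fill(A) -> (A=6 B=0)
Step 2: empty(A) -> (A=0 B=0)
Step 3: fill(A) -> (A=6 B=0)
Step 4: fill(B) -> (A=6 B=9)
Step 5: empty(B) -> (A=6 B=0)
Step 6: pour(A -> B) -> (A=0 B=6)
Step 7: fill(A) -> (A=6 B=6)
Step 8: empty(B) -> (A=6 B=0)
Step 9: fill(B) -> (A=6 B=9)
Step 10: empty(B) -> (A=6 B=0)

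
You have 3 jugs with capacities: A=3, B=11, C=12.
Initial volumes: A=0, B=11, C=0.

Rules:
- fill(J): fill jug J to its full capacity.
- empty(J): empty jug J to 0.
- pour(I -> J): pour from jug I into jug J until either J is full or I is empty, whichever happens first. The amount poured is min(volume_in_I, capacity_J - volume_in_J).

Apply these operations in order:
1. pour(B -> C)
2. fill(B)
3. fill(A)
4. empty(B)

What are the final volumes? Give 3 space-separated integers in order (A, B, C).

Answer: 3 0 11

Derivation:
Step 1: pour(B -> C) -> (A=0 B=0 C=11)
Step 2: fill(B) -> (A=0 B=11 C=11)
Step 3: fill(A) -> (A=3 B=11 C=11)
Step 4: empty(B) -> (A=3 B=0 C=11)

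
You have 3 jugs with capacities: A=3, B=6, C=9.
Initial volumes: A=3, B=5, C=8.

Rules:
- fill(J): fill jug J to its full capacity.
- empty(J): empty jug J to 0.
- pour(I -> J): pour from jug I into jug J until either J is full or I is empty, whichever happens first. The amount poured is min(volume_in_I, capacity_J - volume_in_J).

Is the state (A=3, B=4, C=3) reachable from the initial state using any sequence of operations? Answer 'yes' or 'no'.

Answer: yes

Derivation:
BFS from (A=3, B=5, C=8):
  1. pour(B -> C) -> (A=3 B=4 C=9)
  2. empty(C) -> (A=3 B=4 C=0)
  3. pour(A -> C) -> (A=0 B=4 C=3)
  4. fill(A) -> (A=3 B=4 C=3)
Target reached → yes.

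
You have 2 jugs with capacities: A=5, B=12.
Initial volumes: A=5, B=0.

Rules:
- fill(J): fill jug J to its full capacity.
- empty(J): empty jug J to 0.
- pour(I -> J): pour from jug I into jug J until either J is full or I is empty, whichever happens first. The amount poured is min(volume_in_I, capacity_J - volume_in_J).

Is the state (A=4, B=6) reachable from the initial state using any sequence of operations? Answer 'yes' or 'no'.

Answer: no

Derivation:
BFS explored all 34 reachable states.
Reachable set includes: (0,0), (0,1), (0,2), (0,3), (0,4), (0,5), (0,6), (0,7), (0,8), (0,9), (0,10), (0,11) ...
Target (A=4, B=6) not in reachable set → no.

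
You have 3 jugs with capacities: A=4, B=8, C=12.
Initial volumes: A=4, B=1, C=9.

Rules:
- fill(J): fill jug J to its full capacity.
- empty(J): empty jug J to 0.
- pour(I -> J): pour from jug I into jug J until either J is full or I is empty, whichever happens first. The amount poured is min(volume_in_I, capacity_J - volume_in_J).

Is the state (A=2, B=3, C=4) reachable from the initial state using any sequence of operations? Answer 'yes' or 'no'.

BFS explored all 134 reachable states.
Reachable set includes: (0,0,0), (0,0,1), (0,0,2), (0,0,4), (0,0,5), (0,0,6), (0,0,8), (0,0,9), (0,0,10), (0,0,12), (0,1,0), (0,1,1) ...
Target (A=2, B=3, C=4) not in reachable set → no.

Answer: no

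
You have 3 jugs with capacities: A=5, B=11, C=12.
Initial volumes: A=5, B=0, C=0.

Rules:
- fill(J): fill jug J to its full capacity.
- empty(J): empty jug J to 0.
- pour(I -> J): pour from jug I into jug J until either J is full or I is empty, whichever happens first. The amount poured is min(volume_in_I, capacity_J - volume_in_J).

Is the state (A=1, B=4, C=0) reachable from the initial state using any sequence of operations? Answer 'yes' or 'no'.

Answer: yes

Derivation:
BFS from (A=5, B=0, C=0):
  1. fill(B) -> (A=5 B=11 C=0)
  2. pour(B -> C) -> (A=5 B=0 C=11)
  3. pour(A -> C) -> (A=4 B=0 C=12)
  4. pour(C -> B) -> (A=4 B=11 C=1)
  5. empty(B) -> (A=4 B=0 C=1)
  6. pour(A -> B) -> (A=0 B=4 C=1)
  7. pour(C -> A) -> (A=1 B=4 C=0)
Target reached → yes.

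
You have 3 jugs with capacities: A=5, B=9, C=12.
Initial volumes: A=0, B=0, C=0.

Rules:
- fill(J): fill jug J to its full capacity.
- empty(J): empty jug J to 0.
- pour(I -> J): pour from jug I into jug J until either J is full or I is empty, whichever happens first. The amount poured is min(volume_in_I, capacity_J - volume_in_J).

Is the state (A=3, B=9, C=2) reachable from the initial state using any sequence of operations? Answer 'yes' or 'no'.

Answer: yes

Derivation:
BFS from (A=0, B=0, C=0):
  1. fill(A) -> (A=5 B=0 C=0)
  2. fill(B) -> (A=5 B=9 C=0)
  3. pour(A -> C) -> (A=0 B=9 C=5)
  4. pour(B -> C) -> (A=0 B=2 C=12)
  5. pour(C -> A) -> (A=5 B=2 C=7)
  6. pour(A -> B) -> (A=0 B=7 C=7)
  7. pour(C -> A) -> (A=5 B=7 C=2)
  8. pour(A -> B) -> (A=3 B=9 C=2)
Target reached → yes.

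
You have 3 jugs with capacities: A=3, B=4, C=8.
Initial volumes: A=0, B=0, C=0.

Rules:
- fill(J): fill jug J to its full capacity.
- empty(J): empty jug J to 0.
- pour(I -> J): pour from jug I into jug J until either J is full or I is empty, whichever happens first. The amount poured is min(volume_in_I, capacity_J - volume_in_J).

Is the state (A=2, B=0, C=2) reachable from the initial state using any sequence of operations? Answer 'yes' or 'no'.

BFS from (A=0, B=0, C=0):
  1. fill(C) -> (A=0 B=0 C=8)
  2. pour(C -> A) -> (A=3 B=0 C=5)
  3. pour(A -> B) -> (A=0 B=3 C=5)
  4. pour(C -> A) -> (A=3 B=3 C=2)
  5. pour(A -> B) -> (A=2 B=4 C=2)
  6. empty(B) -> (A=2 B=0 C=2)
Target reached → yes.

Answer: yes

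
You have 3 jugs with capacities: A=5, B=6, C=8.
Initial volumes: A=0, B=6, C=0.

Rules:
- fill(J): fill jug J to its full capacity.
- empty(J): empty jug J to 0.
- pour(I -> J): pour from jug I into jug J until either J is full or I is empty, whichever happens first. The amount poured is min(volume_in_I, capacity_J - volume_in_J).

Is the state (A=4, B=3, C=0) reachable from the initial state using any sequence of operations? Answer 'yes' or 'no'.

BFS from (A=0, B=6, C=0):
  1. pour(B -> C) -> (A=0 B=0 C=6)
  2. fill(B) -> (A=0 B=6 C=6)
  3. pour(B -> C) -> (A=0 B=4 C=8)
  4. pour(C -> A) -> (A=5 B=4 C=3)
  5. empty(A) -> (A=0 B=4 C=3)
  6. pour(B -> A) -> (A=4 B=0 C=3)
  7. pour(C -> B) -> (A=4 B=3 C=0)
Target reached → yes.

Answer: yes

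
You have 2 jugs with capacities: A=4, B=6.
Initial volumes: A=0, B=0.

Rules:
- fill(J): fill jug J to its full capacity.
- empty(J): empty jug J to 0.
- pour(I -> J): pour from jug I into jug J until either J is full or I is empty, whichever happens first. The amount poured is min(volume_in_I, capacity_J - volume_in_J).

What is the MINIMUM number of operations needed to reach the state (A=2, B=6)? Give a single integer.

Answer: 4

Derivation:
BFS from (A=0, B=0). One shortest path:
  1. fill(A) -> (A=4 B=0)
  2. pour(A -> B) -> (A=0 B=4)
  3. fill(A) -> (A=4 B=4)
  4. pour(A -> B) -> (A=2 B=6)
Reached target in 4 moves.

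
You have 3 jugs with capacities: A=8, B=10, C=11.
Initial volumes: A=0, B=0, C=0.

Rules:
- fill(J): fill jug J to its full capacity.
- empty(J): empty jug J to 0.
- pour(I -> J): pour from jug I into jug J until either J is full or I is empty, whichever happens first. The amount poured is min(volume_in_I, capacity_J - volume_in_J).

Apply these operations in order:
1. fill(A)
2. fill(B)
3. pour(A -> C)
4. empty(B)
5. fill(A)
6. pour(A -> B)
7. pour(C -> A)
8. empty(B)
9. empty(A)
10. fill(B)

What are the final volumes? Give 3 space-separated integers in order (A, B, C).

Answer: 0 10 0

Derivation:
Step 1: fill(A) -> (A=8 B=0 C=0)
Step 2: fill(B) -> (A=8 B=10 C=0)
Step 3: pour(A -> C) -> (A=0 B=10 C=8)
Step 4: empty(B) -> (A=0 B=0 C=8)
Step 5: fill(A) -> (A=8 B=0 C=8)
Step 6: pour(A -> B) -> (A=0 B=8 C=8)
Step 7: pour(C -> A) -> (A=8 B=8 C=0)
Step 8: empty(B) -> (A=8 B=0 C=0)
Step 9: empty(A) -> (A=0 B=0 C=0)
Step 10: fill(B) -> (A=0 B=10 C=0)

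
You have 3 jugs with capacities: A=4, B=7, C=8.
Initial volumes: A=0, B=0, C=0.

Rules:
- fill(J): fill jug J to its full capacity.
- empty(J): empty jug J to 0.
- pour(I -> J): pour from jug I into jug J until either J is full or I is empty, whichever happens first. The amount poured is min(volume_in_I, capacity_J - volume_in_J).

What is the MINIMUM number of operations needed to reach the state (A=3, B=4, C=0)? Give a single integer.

Answer: 5

Derivation:
BFS from (A=0, B=0, C=0). One shortest path:
  1. fill(B) -> (A=0 B=7 C=0)
  2. pour(B -> A) -> (A=4 B=3 C=0)
  3. pour(A -> C) -> (A=0 B=3 C=4)
  4. pour(B -> A) -> (A=3 B=0 C=4)
  5. pour(C -> B) -> (A=3 B=4 C=0)
Reached target in 5 moves.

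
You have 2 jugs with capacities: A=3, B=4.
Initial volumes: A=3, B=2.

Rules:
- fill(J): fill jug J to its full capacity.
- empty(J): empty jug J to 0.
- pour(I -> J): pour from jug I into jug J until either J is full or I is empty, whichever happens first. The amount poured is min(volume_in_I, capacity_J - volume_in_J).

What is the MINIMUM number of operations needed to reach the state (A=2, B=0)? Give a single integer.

BFS from (A=3, B=2). One shortest path:
  1. empty(A) -> (A=0 B=2)
  2. pour(B -> A) -> (A=2 B=0)
Reached target in 2 moves.

Answer: 2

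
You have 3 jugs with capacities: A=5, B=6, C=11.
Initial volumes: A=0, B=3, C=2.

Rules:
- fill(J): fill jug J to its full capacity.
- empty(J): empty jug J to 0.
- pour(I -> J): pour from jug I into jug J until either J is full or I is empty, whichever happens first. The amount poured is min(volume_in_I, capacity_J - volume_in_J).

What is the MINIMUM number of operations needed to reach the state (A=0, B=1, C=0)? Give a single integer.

BFS from (A=0, B=3, C=2). One shortest path:
  1. fill(B) -> (A=0 B=6 C=2)
  2. empty(C) -> (A=0 B=6 C=0)
  3. pour(B -> A) -> (A=5 B=1 C=0)
  4. empty(A) -> (A=0 B=1 C=0)
Reached target in 4 moves.

Answer: 4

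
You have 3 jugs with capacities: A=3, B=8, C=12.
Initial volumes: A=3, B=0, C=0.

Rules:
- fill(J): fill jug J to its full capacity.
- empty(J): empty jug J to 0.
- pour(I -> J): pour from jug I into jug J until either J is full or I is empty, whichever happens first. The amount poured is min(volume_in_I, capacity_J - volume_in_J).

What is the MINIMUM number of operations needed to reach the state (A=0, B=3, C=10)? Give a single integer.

Answer: 8

Derivation:
BFS from (A=3, B=0, C=0). One shortest path:
  1. fill(C) -> (A=3 B=0 C=12)
  2. pour(A -> B) -> (A=0 B=3 C=12)
  3. fill(A) -> (A=3 B=3 C=12)
  4. pour(A -> B) -> (A=0 B=6 C=12)
  5. fill(A) -> (A=3 B=6 C=12)
  6. pour(C -> B) -> (A=3 B=8 C=10)
  7. empty(B) -> (A=3 B=0 C=10)
  8. pour(A -> B) -> (A=0 B=3 C=10)
Reached target in 8 moves.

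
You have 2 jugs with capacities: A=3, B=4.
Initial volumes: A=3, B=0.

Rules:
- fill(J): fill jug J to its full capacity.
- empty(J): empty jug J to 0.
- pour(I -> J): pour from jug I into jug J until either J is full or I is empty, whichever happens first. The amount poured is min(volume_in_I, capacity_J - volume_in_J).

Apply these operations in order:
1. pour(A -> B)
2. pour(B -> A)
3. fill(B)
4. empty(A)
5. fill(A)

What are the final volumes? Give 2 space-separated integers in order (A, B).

Answer: 3 4

Derivation:
Step 1: pour(A -> B) -> (A=0 B=3)
Step 2: pour(B -> A) -> (A=3 B=0)
Step 3: fill(B) -> (A=3 B=4)
Step 4: empty(A) -> (A=0 B=4)
Step 5: fill(A) -> (A=3 B=4)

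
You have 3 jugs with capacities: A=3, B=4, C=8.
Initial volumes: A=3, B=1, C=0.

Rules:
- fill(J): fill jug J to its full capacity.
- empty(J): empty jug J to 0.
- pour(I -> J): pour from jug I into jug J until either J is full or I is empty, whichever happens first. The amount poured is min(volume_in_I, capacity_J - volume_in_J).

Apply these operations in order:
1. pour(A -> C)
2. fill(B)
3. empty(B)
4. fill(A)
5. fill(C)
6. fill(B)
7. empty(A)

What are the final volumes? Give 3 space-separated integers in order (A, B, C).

Answer: 0 4 8

Derivation:
Step 1: pour(A -> C) -> (A=0 B=1 C=3)
Step 2: fill(B) -> (A=0 B=4 C=3)
Step 3: empty(B) -> (A=0 B=0 C=3)
Step 4: fill(A) -> (A=3 B=0 C=3)
Step 5: fill(C) -> (A=3 B=0 C=8)
Step 6: fill(B) -> (A=3 B=4 C=8)
Step 7: empty(A) -> (A=0 B=4 C=8)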